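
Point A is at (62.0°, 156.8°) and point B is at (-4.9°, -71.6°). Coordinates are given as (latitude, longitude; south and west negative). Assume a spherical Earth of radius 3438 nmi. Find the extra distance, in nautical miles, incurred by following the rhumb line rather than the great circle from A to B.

668 nmi

Great circle: cos σ = sin φ₁ sin φ₂ + cos φ₁ cos φ₂ cos Δλ,  σ = 1.9671 rad → d_gc = 6762.8 nmi
Rhumb line: Δψ = -1.4746, q = Δφ/Δψ = 0.7918, d_rh = R√(Δφ²+q²Δλ²) = 7430.4 nmi
Excess = 7430.4 − 6762.8 = 667.6 ≈ 668 nmi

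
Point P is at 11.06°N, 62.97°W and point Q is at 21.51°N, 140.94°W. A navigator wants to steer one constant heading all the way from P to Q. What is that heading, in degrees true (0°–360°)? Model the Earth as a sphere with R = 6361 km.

278.0°

Δψ = ln[tan(π/4+φ₂/2)/tan(π/4+φ₁/2)] = +0.1903
Δλ = -1.3608 rad (taken the short way round)
course = atan2(Δλ, Δψ) = 277.96°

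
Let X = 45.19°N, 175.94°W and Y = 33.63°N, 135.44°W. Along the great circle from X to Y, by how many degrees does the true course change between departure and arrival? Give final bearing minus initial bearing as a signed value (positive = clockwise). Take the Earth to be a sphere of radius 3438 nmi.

+26.5°

At departure: θ₁ = atan2(sin Δλ cos φ₂, cos φ₁ sin φ₂ − sin φ₁ cos φ₂ cos Δλ) = 96.21°
At arrival: θ₂ = atan2(sin Δλ cos φ₁, −cos φ₂ sin φ₁ + sin φ₂ cos φ₁ cos Δλ) = 122.71°
Δθ = θ₂ − θ₁ = +26.5°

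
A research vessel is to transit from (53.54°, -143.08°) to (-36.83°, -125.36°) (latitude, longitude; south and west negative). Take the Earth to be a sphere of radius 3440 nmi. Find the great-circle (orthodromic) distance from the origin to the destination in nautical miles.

cos σ = sin φ₁ sin φ₂ + cos φ₁ cos φ₂ cos Δλ
      = sin(53.54°)sin(-36.83°) + cos(53.54°)cos(-36.83°)cos(17.72°) = -0.0290
σ = 91.663° → d = Rσ = 3440·1.59983 = 5503 nmi

5503 nmi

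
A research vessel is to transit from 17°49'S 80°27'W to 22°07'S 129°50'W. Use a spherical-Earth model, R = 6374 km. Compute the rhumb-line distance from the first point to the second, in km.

Rhumb course C = atan2(Δλ, Δψ) with Δψ = ln[tan(π/4+φ₂/2)/tan(π/4+φ₁/2)] = -0.0799, Δλ = -0.8619 → C = 264.71°
d = R·|Δφ| / |cos C| = 6374·0.07505 / 0.09227 = 5184 km

5184 km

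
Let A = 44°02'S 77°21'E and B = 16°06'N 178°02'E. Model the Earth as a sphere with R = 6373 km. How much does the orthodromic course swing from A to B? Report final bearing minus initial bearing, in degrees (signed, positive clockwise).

-37.2°

Initial bearing θ₁ = atan2(sin Δλ cos φ₂, cos φ₁ sin φ₂ − sin φ₁ cos φ₂ cos Δλ) = 85.42°
Final bearing θ₂ = (initial bearing from the destination back to the start) + 180° = 48.24°
Δθ = θ₂ − θ₁ = -37.2°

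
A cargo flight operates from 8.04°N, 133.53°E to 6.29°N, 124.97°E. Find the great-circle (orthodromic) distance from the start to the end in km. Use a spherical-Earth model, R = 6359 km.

Haversine: a = sin²(Δφ/2)+cos φ₁ cos φ₂ sin²(Δλ/2) = 0.00571;  σ = 2·atan2(√a,√(1−a))
σ = 8.671° → d = Rσ = 6359·0.15134 = 962 km

962 km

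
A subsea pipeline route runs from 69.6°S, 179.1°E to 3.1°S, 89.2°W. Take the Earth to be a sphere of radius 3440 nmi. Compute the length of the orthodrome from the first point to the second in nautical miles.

Haversine: a = sin²(Δφ/2)+cos φ₁ cos φ₂ sin²(Δλ/2) = 0.47982;  σ = 2·atan2(√a,√(1−a))
σ = 87.687° → d = Rσ = 3440·1.53042 = 5265 nmi

5265 nmi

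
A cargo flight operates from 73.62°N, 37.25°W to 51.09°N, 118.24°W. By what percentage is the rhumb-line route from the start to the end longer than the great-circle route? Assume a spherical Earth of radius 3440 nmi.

Great circle: σ = 0.6852 rad → d_gc = Rσ = 2357.1 nmi
Rhumb: Δφ = -0.3932, Δλ = -1.4135, Δψ = -0.8978, q = Δφ/Δψ = 0.4380 → d_rh = R√(Δφ²+q²Δλ²) = 2522.9 nmi
Excess = (2522.9 − 2357.1) / 2357.1 = 165.8 / 2357.1 = 7.03% ≈ 7.0%

7.0%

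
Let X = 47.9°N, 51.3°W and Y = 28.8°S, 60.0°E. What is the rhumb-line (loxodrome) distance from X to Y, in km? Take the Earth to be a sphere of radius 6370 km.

14070 km

Rhumb course C = atan2(Δλ, Δψ) with Δψ = ln[tan(π/4+φ₂/2)/tan(π/4+φ₁/2)] = -1.4801, Δλ = +1.9426 → C = 127.31°
d = R·|Δφ| / |cos C| = 6370·1.33867 / 0.60607 = 14070 km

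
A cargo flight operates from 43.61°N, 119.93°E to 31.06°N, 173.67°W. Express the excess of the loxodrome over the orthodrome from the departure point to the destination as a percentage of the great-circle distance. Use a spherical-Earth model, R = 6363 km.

2.3%

Great circle: σ = 0.9221 rad → d_gc = Rσ = 5867.1 km
Rhumb: Δφ = -0.2190, Δλ = +1.1589, Δψ = -0.2767, q = Δφ/Δψ = 0.7917 → d_rh = R√(Δφ²+q²Δλ²) = 6001.8 km
Excess = (6001.8 − 5867.1) / 5867.1 = 134.7 / 5867.1 = 2.30% ≈ 2.3%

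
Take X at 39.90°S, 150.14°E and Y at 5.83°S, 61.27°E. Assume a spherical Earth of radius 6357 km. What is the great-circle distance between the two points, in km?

9475 km

cos σ = sin φ₁ sin φ₂ + cos φ₁ cos φ₂ cos Δλ
      = sin(-39.90°)sin(-5.83°) + cos(-39.90°)cos(-5.83°)cos(-88.87°) = 0.0802
σ = 85.399° → d = Rσ = 6357·1.49050 = 9475 km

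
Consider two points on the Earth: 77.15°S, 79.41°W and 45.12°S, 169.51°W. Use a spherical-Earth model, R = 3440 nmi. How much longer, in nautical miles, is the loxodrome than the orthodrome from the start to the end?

Great circle: cos σ = sin φ₁ sin φ₂ + cos φ₁ cos φ₂ cos Δλ,  σ = 0.8085 rad → d_gc = 2781.3 nmi
Rhumb line: Δψ = +1.2995, q = Δφ/Δψ = 0.4302, d_rh = R√(Δφ²+q²Δλ²) = 3018.9 nmi
Excess = 3018.9 − 2781.3 = 237.6 ≈ 238 nmi

238 nmi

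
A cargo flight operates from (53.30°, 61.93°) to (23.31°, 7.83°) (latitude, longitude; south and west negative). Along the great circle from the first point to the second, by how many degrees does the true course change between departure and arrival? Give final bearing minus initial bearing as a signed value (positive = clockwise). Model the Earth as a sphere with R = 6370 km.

-36.3°

Initial bearing θ₁ = atan2(sin Δλ cos φ₂, cos φ₁ sin φ₂ − sin φ₁ cos φ₂ cos Δλ) = 255.29°
Final bearing θ₂ = (initial bearing from the destination back to the start) + 180° = 219.01°
Δθ = θ₂ − θ₁ = -36.3°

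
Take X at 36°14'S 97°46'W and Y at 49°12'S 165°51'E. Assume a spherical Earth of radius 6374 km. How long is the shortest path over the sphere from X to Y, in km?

cos σ = sin φ₁ sin φ₂ + cos φ₁ cos φ₂ cos Δλ
      = sin(-36.23°)sin(-49.20°) + cos(-36.23°)cos(-49.20°)cos(-96.38°) = 0.3888
σ = 67.118° → d = Rσ = 6374·1.17142 = 7467 km

7467 km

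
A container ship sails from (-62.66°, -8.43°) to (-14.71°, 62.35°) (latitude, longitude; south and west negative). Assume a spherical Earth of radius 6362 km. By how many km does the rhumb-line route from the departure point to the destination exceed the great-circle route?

229 km

Great circle: cos σ = sin φ₁ sin φ₂ + cos φ₁ cos φ₂ cos Δλ,  σ = 1.1899 rad → d_gc = 7569.8 km
Rhumb line: Δψ = +1.1542, q = Δφ/Δψ = 0.7251, d_rh = R√(Δφ²+q²Δλ²) = 7798.9 km
Excess = 7798.9 − 7569.8 = 229.1 ≈ 229 km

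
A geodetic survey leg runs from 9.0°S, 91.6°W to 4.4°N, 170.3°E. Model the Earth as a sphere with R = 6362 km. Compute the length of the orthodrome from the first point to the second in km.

Haversine: a = sin²(Δφ/2)+cos φ₁ cos φ₂ sin²(Δλ/2) = 0.57538;  σ = 2·atan2(√a,√(1−a))
σ = 98.671° → d = Rσ = 6362·1.72213 = 10956 km

10956 km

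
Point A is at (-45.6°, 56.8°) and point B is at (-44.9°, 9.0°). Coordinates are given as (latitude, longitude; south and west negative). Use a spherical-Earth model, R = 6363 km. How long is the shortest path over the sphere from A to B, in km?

3682 km

cos σ = sin φ₁ sin φ₂ + cos φ₁ cos φ₂ cos Δλ
      = sin(-45.60°)sin(-44.90°) + cos(-45.60°)cos(-44.90°)cos(-47.80°) = 0.8372
σ = 33.151° → d = Rσ = 6363·0.57860 = 3682 km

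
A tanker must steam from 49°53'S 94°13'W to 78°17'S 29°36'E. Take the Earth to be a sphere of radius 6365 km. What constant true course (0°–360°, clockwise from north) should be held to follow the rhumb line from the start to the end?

Δψ = ln[tan(π/4+φ₂/2)/tan(π/4+φ₁/2)] = -1.2693
Δλ = +2.1610 rad (taken the short way round)
course = atan2(Δλ, Δψ) = 120.43°

120.4°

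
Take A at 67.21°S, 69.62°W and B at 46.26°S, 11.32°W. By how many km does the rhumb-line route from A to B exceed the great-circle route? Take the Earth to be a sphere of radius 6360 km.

Great circle: cos σ = sin φ₁ sin φ₂ + cos φ₁ cos φ₂ cos Δλ,  σ = 0.6321 rad → d_gc = 4019.9 km
Rhumb line: Δψ = +0.6889, q = Δφ/Δψ = 0.5308, d_rh = R√(Δφ²+q²Δλ²) = 4148.0 km
Excess = 4148.0 − 4019.9 = 128.1 ≈ 128 km

128 km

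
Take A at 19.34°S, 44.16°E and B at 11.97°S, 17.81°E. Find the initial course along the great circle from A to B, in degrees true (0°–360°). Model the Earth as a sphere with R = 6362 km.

282.3°

N = sin Δλ·cos φ₂ = -0.4342;  D = cos φ₁ sin φ₂ − sin φ₁ cos φ₂ cos Δλ = +0.0946
initial course = atan2(N, D) = 282.29°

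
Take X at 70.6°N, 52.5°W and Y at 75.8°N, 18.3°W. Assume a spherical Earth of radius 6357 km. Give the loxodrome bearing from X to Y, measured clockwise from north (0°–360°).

Δψ = ln[tan(π/4+φ₂/2)/tan(π/4+φ₁/2)] = +0.3165
Δλ = +0.5969 rad (taken the short way round)
course = atan2(Δλ, Δψ) = 62.06°

62.1°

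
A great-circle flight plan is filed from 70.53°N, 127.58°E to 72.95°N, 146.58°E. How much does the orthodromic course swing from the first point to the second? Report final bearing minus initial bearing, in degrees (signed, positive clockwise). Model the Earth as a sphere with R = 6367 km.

Initial bearing θ₁ = atan2(sin Δλ cos φ₂, cos φ₁ sin φ₂ − sin φ₁ cos φ₂ cos Δλ) = 59.03°
Final bearing θ₂ = (initial bearing from the destination back to the start) + 180° = 77.10°
Δθ = θ₂ − θ₁ = +18.1°

+18.1°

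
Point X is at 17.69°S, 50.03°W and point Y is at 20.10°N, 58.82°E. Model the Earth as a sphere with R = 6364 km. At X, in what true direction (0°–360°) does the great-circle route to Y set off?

θ = atan2( sin Δλ·cos φ₂ ,  cos φ₁ sin φ₂ − sin φ₁ cos φ₂ cos Δλ )
  = atan2(+0.8887, +0.2352) = 75.18°

75.2°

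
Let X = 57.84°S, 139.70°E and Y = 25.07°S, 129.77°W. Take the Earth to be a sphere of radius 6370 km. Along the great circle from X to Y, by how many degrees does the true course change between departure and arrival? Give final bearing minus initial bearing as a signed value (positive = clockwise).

At departure: θ₁ = atan2(sin Δλ cos φ₂, cos φ₁ sin φ₂ − sin φ₁ cos φ₂ cos Δλ) = 104.40°
At arrival: θ₂ = atan2(sin Δλ cos φ₁, −cos φ₂ sin φ₁ + sin φ₂ cos φ₁ cos Δλ) = 34.69°
Δθ = θ₂ − θ₁ = -69.7°

-69.7°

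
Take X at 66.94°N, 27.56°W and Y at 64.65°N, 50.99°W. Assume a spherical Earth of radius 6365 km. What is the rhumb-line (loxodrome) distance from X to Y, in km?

Δψ = ln[tan(π/4+φ₂/2)/tan(π/4+φ₁/2)] = -0.0976;  Δφ = -0.0400 rad,  Δλ = -0.4089 rad
q = Δφ/Δψ = 0.4097
d = R·√(Δφ² + q²Δλ²) = 6365·0.17224 = 1096 km

1096 km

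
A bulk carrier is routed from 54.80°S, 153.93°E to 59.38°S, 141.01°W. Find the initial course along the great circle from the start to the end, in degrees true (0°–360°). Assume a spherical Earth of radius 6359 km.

124.8°

θ = atan2( sin Δλ·cos φ₂ ,  cos φ₁ sin φ₂ − sin φ₁ cos φ₂ cos Δλ )
  = atan2(+0.4618, -0.3206) = 124.76°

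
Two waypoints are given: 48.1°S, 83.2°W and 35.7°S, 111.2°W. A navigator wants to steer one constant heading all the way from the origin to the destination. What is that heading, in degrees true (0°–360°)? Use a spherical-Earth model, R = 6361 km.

300.9°

Meridional parts: M(φ₁)=-0.9601, M(φ₂)=-0.6678 → ΔM = +0.2923;  Δλ = -0.4887 rad
tan C = Δλ / ΔM = -1.6721 → C = 300.88°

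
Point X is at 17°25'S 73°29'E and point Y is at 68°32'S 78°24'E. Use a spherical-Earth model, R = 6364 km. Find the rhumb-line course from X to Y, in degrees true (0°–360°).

Meridional parts: M(φ₁)=-0.3088, M(φ₂)=-1.6631 → ΔM = -1.3543;  Δλ = +0.0858 rad
tan C = Δλ / ΔM = -0.0634 → C = 176.37°

176.4°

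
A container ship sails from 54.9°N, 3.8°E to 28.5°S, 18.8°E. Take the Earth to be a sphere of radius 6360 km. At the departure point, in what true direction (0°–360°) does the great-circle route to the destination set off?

166.8°

N = sin Δλ·cos φ₂ = +0.2275;  D = cos φ₁ sin φ₂ − sin φ₁ cos φ₂ cos Δλ = -0.9689
initial course = atan2(N, D) = 166.79°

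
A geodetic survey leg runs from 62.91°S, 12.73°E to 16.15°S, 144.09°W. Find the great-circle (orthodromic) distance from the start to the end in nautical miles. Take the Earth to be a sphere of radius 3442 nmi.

cos σ = sin φ₁ sin φ₂ + cos φ₁ cos φ₂ cos Δλ
      = sin(-62.91°)sin(-16.15°) + cos(-62.91°)cos(-16.15°)cos(-156.82°) = -0.1545
σ = 98.886° → d = Rσ = 3442·1.72589 = 5941 nmi

5941 nmi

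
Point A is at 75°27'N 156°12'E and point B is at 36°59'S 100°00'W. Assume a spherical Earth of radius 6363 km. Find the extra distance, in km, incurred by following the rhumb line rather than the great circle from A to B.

Great circle: cos σ = sin φ₁ sin φ₂ + cos φ₁ cos φ₂ cos Δλ,  σ = 2.2526 rad → d_gc = 14333.0 km
Rhumb line: Δψ = -2.7540, q = Δφ/Δψ = 0.7125, d_rh = R√(Δφ²+q²Δλ²) = 14945.7 km
Excess = 14945.7 − 14333.0 = 612.7 ≈ 613 km

613 km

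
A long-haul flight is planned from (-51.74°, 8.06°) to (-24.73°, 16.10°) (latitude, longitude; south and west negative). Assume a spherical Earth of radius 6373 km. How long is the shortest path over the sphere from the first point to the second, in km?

3081 km

Haversine: a = sin²(Δφ/2)+cos φ₁ cos φ₂ sin²(Δλ/2) = 0.05730;  σ = 2·atan2(√a,√(1−a))
σ = 27.699° → d = Rσ = 6373·0.48344 = 3081 km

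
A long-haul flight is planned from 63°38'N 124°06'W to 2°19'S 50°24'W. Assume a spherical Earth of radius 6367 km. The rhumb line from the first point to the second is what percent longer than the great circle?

2.5%

Great circle: σ = 1.4824 rad → d_gc = Rσ = 9438.1 km
Rhumb: Δφ = -1.1510, Δλ = +1.2863, Δψ = -1.4918, q = Δφ/Δψ = 0.7716 → d_rh = R√(Δφ²+q²Δλ²) = 9676.7 km
Excess = (9676.7 − 9438.1) / 9438.1 = 238.6 / 9438.1 = 2.53% ≈ 2.5%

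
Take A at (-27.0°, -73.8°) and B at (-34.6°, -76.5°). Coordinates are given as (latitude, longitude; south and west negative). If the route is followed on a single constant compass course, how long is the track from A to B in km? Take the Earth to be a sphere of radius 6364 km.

882 km

Δψ = ln[tan(π/4+φ₂/2)/tan(π/4+φ₁/2)] = -0.1546;  Δφ = -0.1326 rad,  Δλ = -0.0471 rad
q = Δφ/Δψ = 0.8579
d = R·√(Δφ² + q²Δλ²) = 6364·0.13867 = 882 km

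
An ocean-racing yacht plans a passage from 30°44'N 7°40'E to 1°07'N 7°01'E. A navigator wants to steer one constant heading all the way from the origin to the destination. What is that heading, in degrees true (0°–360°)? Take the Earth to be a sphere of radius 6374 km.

181.2°

Meridional parts: M(φ₁)=+0.5641, M(φ₂)=+0.0195 → ΔM = -0.5446;  Δλ = -0.0113 rad
tan C = Δλ / ΔM = +0.0208 → C = 181.19°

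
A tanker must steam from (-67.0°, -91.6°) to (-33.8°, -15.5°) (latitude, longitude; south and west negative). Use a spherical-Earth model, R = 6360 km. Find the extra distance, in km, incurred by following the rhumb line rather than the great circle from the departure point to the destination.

Great circle: cos σ = sin φ₁ sin φ₂ + cos φ₁ cos φ₂ cos Δλ,  σ = 0.9396 rad → d_gc = 5976.2 km
Rhumb line: Δψ = +0.9649, q = Δφ/Δψ = 0.6005, d_rh = R√(Δφ²+q²Δλ²) = 6270.3 km
Excess = 6270.3 − 5976.2 = 294.1 ≈ 294 km

294 km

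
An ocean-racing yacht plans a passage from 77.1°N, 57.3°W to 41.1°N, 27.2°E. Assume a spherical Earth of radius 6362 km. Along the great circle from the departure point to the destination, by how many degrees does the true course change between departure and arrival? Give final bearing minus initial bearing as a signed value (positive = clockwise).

+78.7°

At departure: θ₁ = atan2(sin Δλ cos φ₂, cos φ₁ sin φ₂ − sin φ₁ cos φ₂ cos Δλ) = 84.19°
At arrival: θ₂ = atan2(sin Δλ cos φ₁, −cos φ₂ sin φ₁ + sin φ₂ cos φ₁ cos Δλ) = 162.86°
Δθ = θ₂ − θ₁ = +78.7°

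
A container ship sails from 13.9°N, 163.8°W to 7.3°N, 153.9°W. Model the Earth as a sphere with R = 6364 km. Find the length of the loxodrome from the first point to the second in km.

Δψ = ln[tan(π/4+φ₂/2)/tan(π/4+φ₁/2)] = -0.1173;  Δφ = -0.1152 rad,  Δλ = +0.1728 rad
q = Δφ/Δψ = 0.9824
d = R·√(Δφ² + q²Δλ²) = 6364·0.20513 = 1305 km

1305 km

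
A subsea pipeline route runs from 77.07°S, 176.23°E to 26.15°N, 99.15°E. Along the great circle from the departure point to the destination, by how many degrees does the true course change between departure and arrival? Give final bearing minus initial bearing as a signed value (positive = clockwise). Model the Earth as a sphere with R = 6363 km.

+57.7°

Initial bearing θ₁ = atan2(sin Δλ cos φ₂, cos φ₁ sin φ₂ − sin φ₁ cos φ₂ cos Δλ) = 288.59°
Final bearing θ₂ = (initial bearing from the destination back to the start) + 180° = 346.33°
Δθ = θ₂ − θ₁ = +57.7°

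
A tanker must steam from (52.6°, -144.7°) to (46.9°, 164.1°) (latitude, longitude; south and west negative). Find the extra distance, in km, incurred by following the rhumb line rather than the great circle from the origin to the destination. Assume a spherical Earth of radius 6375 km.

Great circle: cos σ = sin φ₁ sin φ₂ + cos φ₁ cos φ₂ cos Δλ,  σ = 0.5733 rad → d_gc = 3655.0 km
Rhumb line: Δψ = -0.1542, q = Δφ/Δψ = 0.6451, d_rh = R√(Δφ²+q²Δλ²) = 3729.4 km
Excess = 3729.4 − 3655.0 = 74.4 ≈ 74 km

74 km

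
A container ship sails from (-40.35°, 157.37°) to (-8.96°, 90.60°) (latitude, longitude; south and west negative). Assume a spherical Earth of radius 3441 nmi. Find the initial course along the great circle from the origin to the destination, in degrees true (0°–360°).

θ = atan2( sin Δλ·cos φ₂ ,  cos φ₁ sin φ₂ − sin φ₁ cos φ₂ cos Δλ )
  = atan2(-0.9077, +0.1336) = 278.37°

278.4°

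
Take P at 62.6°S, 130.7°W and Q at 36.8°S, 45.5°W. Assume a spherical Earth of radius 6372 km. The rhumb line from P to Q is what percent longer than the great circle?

6.2%

Great circle: σ = 0.9732 rad → d_gc = Rσ = 6201.2 km
Rhumb: Δφ = +0.4503, Δλ = +1.4870, Δψ = +0.7199, q = Δφ/Δψ = 0.6255 → d_rh = R√(Δφ²+q²Δλ²) = 6584.8 km
Excess = (6584.8 − 6201.2) / 6201.2 = 383.6 / 6201.2 = 6.19% ≈ 6.2%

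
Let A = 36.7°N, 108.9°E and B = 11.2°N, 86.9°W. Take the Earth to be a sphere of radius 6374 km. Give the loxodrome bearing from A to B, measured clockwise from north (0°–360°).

Δψ = ln[tan(π/4+φ₂/2)/tan(π/4+φ₁/2)] = -0.4927
Δλ = +2.8658 rad (taken the short way round)
course = atan2(Δλ, Δψ) = 99.76°

99.8°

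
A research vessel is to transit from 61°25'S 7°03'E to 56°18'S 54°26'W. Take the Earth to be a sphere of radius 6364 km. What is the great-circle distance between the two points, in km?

cos σ = sin φ₁ sin φ₂ + cos φ₁ cos φ₂ cos Δλ
      = sin(-61.42°)sin(-56.30°) + cos(-61.42°)cos(-56.30°)cos(-61.48°) = 0.8573
σ = 30.986° → d = Rσ = 6364·0.54081 = 3442 km

3442 km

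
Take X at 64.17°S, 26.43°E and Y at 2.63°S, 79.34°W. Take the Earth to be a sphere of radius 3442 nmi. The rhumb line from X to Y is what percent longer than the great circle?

6.6%

Great circle: σ = 1.6479 rad → d_gc = Rσ = 5671.9 nmi
Rhumb: Δφ = +1.0741, Δλ = -1.8460, Δψ = +1.4268, q = Δφ/Δψ = 0.7528 → d_rh = R√(Δφ²+q²Δλ²) = 6045.5 nmi
Excess = (6045.5 − 5671.9) / 5671.9 = 373.6 / 5671.9 = 6.59% ≈ 6.6%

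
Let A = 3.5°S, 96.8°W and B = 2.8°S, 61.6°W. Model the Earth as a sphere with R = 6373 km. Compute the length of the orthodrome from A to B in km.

3910 km

cos σ = sin φ₁ sin φ₂ + cos φ₁ cos φ₂ cos Δλ
      = sin(-3.50°)sin(-2.80°) + cos(-3.50°)cos(-2.80°)cos(35.20°) = 0.8176
σ = 35.152° → d = Rσ = 6373·0.61352 = 3910 km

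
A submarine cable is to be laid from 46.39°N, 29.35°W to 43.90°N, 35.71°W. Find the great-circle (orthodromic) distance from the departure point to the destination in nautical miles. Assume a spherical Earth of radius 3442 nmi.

cos σ = sin φ₁ sin φ₂ + cos φ₁ cos φ₂ cos Δλ
      = sin(46.39°)sin(43.90°) + cos(46.39°)cos(43.90°)cos(-6.36°) = 0.9960
σ = 5.128° → d = Rσ = 3442·0.08951 = 308 nmi

308 nmi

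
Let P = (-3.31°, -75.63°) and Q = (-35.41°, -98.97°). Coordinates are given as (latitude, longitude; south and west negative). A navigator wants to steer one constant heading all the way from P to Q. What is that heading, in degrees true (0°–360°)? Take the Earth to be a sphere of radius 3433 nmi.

214.0°

Meridional parts: M(φ₁)=-0.0578, M(φ₂)=-0.6616 → ΔM = -0.6038;  Δλ = -0.4074 rad
tan C = Δλ / ΔM = +0.6747 → C = 214.01°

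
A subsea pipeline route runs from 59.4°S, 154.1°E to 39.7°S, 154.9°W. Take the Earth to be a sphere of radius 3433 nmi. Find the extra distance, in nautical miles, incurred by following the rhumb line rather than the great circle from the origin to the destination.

Great circle: cos σ = sin φ₁ sin φ₂ + cos φ₁ cos φ₂ cos Δλ,  σ = 0.6497 rad → d_gc = 2230.3 nmi
Rhumb line: Δψ = +0.5401, q = Δφ/Δψ = 0.6366, d_rh = R√(Δφ²+q²Δλ²) = 2275.4 nmi
Excess = 2275.4 − 2230.3 = 45.1 ≈ 45 nmi

45 nmi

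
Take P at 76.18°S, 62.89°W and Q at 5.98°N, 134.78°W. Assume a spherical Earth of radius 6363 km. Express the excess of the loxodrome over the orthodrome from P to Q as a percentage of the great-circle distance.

Great circle: σ = 1.5981 rad → d_gc = Rσ = 10168.8 km
Rhumb: Δφ = +1.4340, Δλ = -1.2547, Δψ = +2.2150, q = Δφ/Δψ = 0.6474 → d_rh = R√(Δφ²+q²Δλ²) = 10486.6 km
Excess = (10486.6 − 10168.8) / 10168.8 = 317.8 / 10168.8 = 3.13% ≈ 3.1%

3.1%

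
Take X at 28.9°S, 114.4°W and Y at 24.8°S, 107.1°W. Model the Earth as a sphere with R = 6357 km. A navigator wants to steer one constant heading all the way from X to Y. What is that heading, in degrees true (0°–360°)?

Δψ = ln[tan(π/4+φ₂/2)/tan(π/4+φ₁/2)] = +0.0802
Δλ = +0.1274 rad (taken the short way round)
course = atan2(Δλ, Δψ) = 57.80°

57.8°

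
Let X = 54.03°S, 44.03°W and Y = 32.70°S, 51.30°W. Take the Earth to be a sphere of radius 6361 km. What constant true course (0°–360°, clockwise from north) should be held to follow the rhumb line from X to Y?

Meridional parts: M(φ₁)=-1.1251, M(φ₂)=-0.6045 → ΔM = +0.5206;  Δλ = -0.1269 rad
tan C = Δλ / ΔM = -0.2437 → C = 346.30°

346.3°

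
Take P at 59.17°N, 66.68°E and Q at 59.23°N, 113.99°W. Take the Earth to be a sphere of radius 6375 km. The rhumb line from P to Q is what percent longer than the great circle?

49.1%

Great circle: σ = 1.0751 rad → d_gc = Rσ = 6853.8 km
Rhumb: Δφ = +0.0010, Δλ = +3.1299, Δψ = +0.0020, q = Δφ/Δψ = 0.5120 → d_rh = R√(Δφ²+q²Δλ²) = 10216.8 km
Excess = (10216.8 − 6853.8) / 6853.8 = 3363.0 / 6853.8 = 49.07% ≈ 49.1%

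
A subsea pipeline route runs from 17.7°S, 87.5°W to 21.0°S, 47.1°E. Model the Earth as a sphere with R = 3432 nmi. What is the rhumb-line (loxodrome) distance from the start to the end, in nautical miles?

Δψ = ln[tan(π/4+φ₂/2)/tan(π/4+φ₁/2)] = -0.0611;  Δφ = -0.0576 rad,  Δλ = +2.3492 rad
q = Δφ/Δψ = 0.9433
d = R·√(Δφ² + q²Δλ²) = 3432·2.21688 = 7608 nmi

7608 nmi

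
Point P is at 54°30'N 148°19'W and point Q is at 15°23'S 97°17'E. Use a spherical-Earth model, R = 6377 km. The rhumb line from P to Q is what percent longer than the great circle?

3.9%

Great circle: σ = 2.0345 rad → d_gc = Rσ = 12974.0 km
Rhumb: Δφ = -1.2197, Δλ = -1.9967, Δψ = -1.4109, q = Δφ/Δψ = 0.8645 → d_rh = R√(Δφ²+q²Δλ²) = 13478.0 km
Excess = (13478.0 − 12974.0) / 12974.0 = 504.0 / 12974.0 = 3.88% ≈ 3.9%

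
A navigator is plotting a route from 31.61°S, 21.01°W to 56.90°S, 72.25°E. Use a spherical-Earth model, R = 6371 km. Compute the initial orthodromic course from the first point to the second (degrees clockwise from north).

143.2°

N = sin Δλ·cos φ₂ = +0.5452;  D = cos φ₁ sin φ₂ − sin φ₁ cos φ₂ cos Δλ = -0.7297
initial course = atan2(N, D) = 143.23°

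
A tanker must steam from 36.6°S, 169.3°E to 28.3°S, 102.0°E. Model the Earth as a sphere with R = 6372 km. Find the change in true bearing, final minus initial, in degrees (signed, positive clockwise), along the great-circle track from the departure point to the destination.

+39.4°

Initial bearing θ₁ = atan2(sin Δλ cos φ₂, cos φ₁ sin φ₂ − sin φ₁ cos φ₂ cos Δλ) = 257.64°
Final bearing θ₂ = (initial bearing from the destination back to the start) + 180° = 297.04°
Δθ = θ₂ − θ₁ = +39.4°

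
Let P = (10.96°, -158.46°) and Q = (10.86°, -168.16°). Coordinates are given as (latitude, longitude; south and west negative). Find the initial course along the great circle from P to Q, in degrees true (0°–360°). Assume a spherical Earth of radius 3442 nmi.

N = sin Δλ·cos φ₂ = -0.1655;  D = cos φ₁ sin φ₂ − sin φ₁ cos φ₂ cos Δλ = +0.0009
initial course = atan2(N, D) = 270.32°

270.3°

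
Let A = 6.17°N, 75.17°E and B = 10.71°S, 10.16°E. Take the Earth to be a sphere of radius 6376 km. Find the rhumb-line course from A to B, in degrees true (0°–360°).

255.4°

Meridional parts: M(φ₁)=+0.1079, M(φ₂)=-0.1880 → ΔM = -0.2959;  Δλ = -1.1346 rad
tan C = Δλ / ΔM = +3.8343 → C = 255.38°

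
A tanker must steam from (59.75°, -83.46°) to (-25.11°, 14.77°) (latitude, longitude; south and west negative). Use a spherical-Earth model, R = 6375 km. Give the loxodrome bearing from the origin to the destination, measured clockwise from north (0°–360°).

Δψ = ln[tan(π/4+φ₂/2)/tan(π/4+φ₁/2)] = -1.7613
Δλ = +1.7144 rad (taken the short way round)
course = atan2(Δλ, Δψ) = 135.77°

135.8°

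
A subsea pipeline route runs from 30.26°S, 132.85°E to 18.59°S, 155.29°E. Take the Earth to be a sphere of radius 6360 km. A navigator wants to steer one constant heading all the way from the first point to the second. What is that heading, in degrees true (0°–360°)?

60.2°

Δψ = ln[tan(π/4+φ₂/2)/tan(π/4+φ₁/2)] = +0.2242
Δλ = +0.3917 rad (taken the short way round)
course = atan2(Δλ, Δψ) = 60.21°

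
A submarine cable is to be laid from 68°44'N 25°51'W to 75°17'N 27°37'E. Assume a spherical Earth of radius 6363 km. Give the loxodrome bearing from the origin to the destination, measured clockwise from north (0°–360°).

Δψ = ln[tan(π/4+φ₂/2)/tan(π/4+φ₁/2)] = +0.3742
Δλ = +0.9332 rad (taken the short way round)
course = atan2(Δλ, Δψ) = 68.15°

68.1°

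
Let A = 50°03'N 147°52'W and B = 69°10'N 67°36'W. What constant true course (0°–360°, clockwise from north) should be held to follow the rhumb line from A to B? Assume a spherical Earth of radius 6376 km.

Meridional parts: M(φ₁)=+1.0120, M(φ₂)=+1.6937 → ΔM = +0.6817;  Δλ = +1.4009 rad
tan C = Δλ / ΔM = +2.0551 → C = 64.05°

64.1°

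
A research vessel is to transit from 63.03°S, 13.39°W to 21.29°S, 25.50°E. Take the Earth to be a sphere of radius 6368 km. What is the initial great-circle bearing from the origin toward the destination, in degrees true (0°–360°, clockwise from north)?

50.5°

θ = atan2( sin Δλ·cos φ₂ ,  cos φ₁ sin φ₂ − sin φ₁ cos φ₂ cos Δλ )
  = atan2(+0.5850, +0.4817) = 50.53°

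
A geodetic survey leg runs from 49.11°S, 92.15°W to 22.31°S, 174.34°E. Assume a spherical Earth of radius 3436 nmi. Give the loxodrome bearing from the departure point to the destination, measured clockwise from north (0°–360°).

289.8°

Meridional parts: M(φ₁)=-0.9867, M(φ₂)=-0.3996 → ΔM = +0.5871;  Δλ = -1.6321 rad
tan C = Δλ / ΔM = -2.7797 → C = 289.79°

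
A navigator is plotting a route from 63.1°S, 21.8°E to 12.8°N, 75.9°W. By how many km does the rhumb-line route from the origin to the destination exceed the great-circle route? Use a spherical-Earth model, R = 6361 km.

Great circle: cos σ = sin φ₁ sin φ₂ + cos φ₁ cos φ₂ cos Δλ,  σ = 1.8304 rad → d_gc = 11643.1 km
Rhumb line: Δψ = +1.6559, q = Δφ/Δψ = 0.8000, d_rh = R√(Δφ²+q²Δλ²) = 12095.4 km
Excess = 12095.4 − 11643.1 = 452.3 ≈ 452 km

452 km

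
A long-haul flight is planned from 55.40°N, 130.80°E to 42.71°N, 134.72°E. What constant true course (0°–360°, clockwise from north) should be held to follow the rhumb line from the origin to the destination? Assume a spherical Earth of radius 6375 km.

168.6°

Δψ = ln[tan(π/4+φ₂/2)/tan(π/4+φ₁/2)] = -0.3405
Δλ = +0.0684 rad (taken the short way round)
course = atan2(Δλ, Δψ) = 168.64°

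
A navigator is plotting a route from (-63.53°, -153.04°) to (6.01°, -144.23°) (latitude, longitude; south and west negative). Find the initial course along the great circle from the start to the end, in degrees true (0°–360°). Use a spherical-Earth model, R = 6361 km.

9.3°

θ = atan2( sin Δλ·cos φ₂ ,  cos φ₁ sin φ₂ − sin φ₁ cos φ₂ cos Δλ )
  = atan2(+0.1523, +0.9264) = 9.34°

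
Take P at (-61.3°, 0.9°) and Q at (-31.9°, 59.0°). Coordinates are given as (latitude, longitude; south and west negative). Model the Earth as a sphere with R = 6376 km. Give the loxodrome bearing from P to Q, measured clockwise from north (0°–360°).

Meridional parts: M(φ₁)=-1.3633, M(φ₂)=-0.5880 → ΔM = +0.7753;  Δλ = +1.0140 rad
tan C = Δλ / ΔM = +1.3080 → C = 52.60°

52.6°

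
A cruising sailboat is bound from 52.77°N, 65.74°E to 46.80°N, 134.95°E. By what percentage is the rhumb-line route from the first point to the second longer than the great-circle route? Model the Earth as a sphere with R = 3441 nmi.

Great circle: σ = 0.7562 rad → d_gc = Rσ = 2602.2 nmi
Rhumb: Δφ = -0.1042, Δλ = +1.2079, Δψ = -0.1617, q = Δφ/Δψ = 0.6445 → d_rh = R√(Δφ²+q²Δλ²) = 2703.0 nmi
Excess = (2703.0 − 2602.2) / 2602.2 = 100.8 / 2602.2 = 3.87% ≈ 3.9%

3.9%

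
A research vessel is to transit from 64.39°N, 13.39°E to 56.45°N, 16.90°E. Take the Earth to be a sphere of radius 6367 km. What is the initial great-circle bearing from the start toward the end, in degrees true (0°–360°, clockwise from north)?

166.1°

θ = atan2( sin Δλ·cos φ₂ ,  cos φ₁ sin φ₂ − sin φ₁ cos φ₂ cos Δλ )
  = atan2(+0.0338, -0.1372) = 166.15°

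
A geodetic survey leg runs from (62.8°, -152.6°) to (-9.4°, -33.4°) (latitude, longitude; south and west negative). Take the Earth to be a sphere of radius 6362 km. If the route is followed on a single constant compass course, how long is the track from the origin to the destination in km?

Rhumb course C = atan2(Δλ, Δψ) with Δψ = ln[tan(π/4+φ₂/2)/tan(π/4+φ₁/2)] = -1.5839, Δλ = +2.0804 → C = 127.28°
d = R·|Δφ| / |cos C| = 6362·1.26013 / 0.60576 = 13234 km

13234 km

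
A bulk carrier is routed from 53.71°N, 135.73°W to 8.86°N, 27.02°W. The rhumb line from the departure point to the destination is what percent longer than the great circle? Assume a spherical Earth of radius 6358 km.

6.1%

Great circle: σ = 1.6343 rad → d_gc = Rσ = 10390.8 km
Rhumb: Δφ = -0.7828, Δλ = +1.8973, Δψ = -0.9603, q = Δφ/Δψ = 0.8151 → d_rh = R√(Δφ²+q²Δλ²) = 11020.7 km
Excess = (11020.7 − 10390.8) / 10390.8 = 629.9 / 10390.8 = 6.06% ≈ 6.1%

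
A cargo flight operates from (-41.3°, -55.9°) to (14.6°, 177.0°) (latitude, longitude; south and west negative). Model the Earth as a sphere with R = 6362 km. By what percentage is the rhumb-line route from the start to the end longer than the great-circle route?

2.7%

Great circle: σ = 2.2204 rad → d_gc = Rσ = 14126.4 km
Rhumb: Δφ = +0.9756, Δλ = -2.2183, Δψ = +1.0504, q = Δφ/Δψ = 0.9288 → d_rh = R√(Δφ²+q²Δλ²) = 14503.3 km
Excess = (14503.3 − 14126.4) / 14126.4 = 376.9 / 14126.4 = 2.67% ≈ 2.7%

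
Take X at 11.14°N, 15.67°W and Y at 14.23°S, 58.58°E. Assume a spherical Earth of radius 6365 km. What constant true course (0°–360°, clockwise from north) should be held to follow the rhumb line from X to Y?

109.0°

Meridional parts: M(φ₁)=+0.1957, M(φ₂)=-0.2510 → ΔM = -0.4466;  Δλ = +1.2959 rad
tan C = Δλ / ΔM = -2.9016 → C = 109.02°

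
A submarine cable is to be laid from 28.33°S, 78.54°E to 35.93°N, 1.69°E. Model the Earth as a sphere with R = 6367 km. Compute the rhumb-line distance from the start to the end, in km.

Δψ = ln[tan(π/4+φ₂/2)/tan(π/4+φ₁/2)] = +1.1887;  Δφ = +1.1215 rad,  Δλ = -1.3413 rad
q = Δφ/Δψ = 0.9435
d = R·√(Δφ² + q²Δλ²) = 6367·1.69098 = 10766 km

10766 km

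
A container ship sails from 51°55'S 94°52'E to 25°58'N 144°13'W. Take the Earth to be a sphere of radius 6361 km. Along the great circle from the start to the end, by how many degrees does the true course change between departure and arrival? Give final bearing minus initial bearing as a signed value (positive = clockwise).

Initial bearing θ₁ = atan2(sin Δλ cos φ₂, cos φ₁ sin φ₂ − sin φ₁ cos φ₂ cos Δλ) = 96.91°
Final bearing θ₂ = (initial bearing from the destination back to the start) + 180° = 42.93°
Δθ = θ₂ − θ₁ = -54.0°

-54.0°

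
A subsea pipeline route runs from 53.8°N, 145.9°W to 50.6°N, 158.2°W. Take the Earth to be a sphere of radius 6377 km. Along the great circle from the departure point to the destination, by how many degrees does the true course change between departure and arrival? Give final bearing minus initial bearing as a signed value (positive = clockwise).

Initial bearing θ₁ = atan2(sin Δλ cos φ₂, cos φ₁ sin φ₂ − sin φ₁ cos φ₂ cos Δλ) = 251.95°
Final bearing θ₂ = (initial bearing from the destination back to the start) + 180° = 242.21°
Δθ = θ₂ − θ₁ = -9.7°

-9.7°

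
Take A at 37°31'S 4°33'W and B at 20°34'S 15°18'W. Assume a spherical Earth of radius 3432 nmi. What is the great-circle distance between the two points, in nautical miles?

1159 nmi

cos σ = sin φ₁ sin φ₂ + cos φ₁ cos φ₂ cos Δλ
      = sin(-37.52°)sin(-20.57°) + cos(-37.52°)cos(-20.57°)cos(-10.75°) = 0.9435
σ = 19.347° → d = Rσ = 3432·0.33768 = 1159 nmi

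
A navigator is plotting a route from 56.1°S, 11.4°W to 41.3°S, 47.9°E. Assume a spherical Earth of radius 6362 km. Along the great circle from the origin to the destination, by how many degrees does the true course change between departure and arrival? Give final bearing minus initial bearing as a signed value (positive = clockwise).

-46.7°

Initial bearing θ₁ = atan2(sin Δλ cos φ₂, cos φ₁ sin φ₂ − sin φ₁ cos φ₂ cos Δλ) = 94.40°
Final bearing θ₂ = (initial bearing from the destination back to the start) + 180° = 47.75°
Δθ = θ₂ − θ₁ = -46.7°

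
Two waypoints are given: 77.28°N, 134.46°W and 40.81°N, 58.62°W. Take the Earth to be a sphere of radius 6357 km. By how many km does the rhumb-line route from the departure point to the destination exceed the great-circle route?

Great circle: cos σ = sin φ₁ sin φ₂ + cos φ₁ cos φ₂ cos Δλ,  σ = 0.8254 rad → d_gc = 5246.9 km
Rhumb line: Δψ = -1.4126, q = Δφ/Δψ = 0.4506, d_rh = R√(Δφ²+q²Δλ²) = 5545.2 km
Excess = 5545.2 − 5246.9 = 298.3 ≈ 298 km

298 km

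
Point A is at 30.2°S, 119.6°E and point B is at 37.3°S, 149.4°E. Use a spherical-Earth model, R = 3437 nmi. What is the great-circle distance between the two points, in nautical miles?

1539 nmi

Haversine: a = sin²(Δφ/2)+cos φ₁ cos φ₂ sin²(Δλ/2) = 0.04929;  σ = 2·atan2(√a,√(1−a))
σ = 25.655° → d = Rσ = 3437·0.44776 = 1539 nmi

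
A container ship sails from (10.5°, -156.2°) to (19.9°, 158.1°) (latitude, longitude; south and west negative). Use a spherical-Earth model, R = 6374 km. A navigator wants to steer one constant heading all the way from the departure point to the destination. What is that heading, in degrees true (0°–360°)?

Meridional parts: M(φ₁)=+0.1843, M(φ₂)=+0.3545 → ΔM = +0.1702;  Δλ = -0.7976 rad
tan C = Δλ / ΔM = -4.6856 → C = 282.05°

282.0°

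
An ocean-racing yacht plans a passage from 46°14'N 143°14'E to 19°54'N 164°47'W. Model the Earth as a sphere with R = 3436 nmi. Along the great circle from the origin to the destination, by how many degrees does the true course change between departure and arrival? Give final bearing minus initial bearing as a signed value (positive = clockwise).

+30.6°

Initial bearing θ₁ = atan2(sin Δλ cos φ₂, cos φ₁ sin φ₂ − sin φ₁ cos φ₂ cos Δλ) = 103.86°
Final bearing θ₂ = (initial bearing from the destination back to the start) + 180° = 134.42°
Δθ = θ₂ − θ₁ = +30.6°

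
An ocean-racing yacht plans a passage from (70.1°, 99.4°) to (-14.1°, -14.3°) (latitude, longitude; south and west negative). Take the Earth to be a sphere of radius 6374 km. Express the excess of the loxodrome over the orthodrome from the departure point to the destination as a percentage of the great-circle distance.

6.9%

Great circle: σ = 1.9410 rad → d_gc = Rσ = 12371.6 km
Rhumb: Δφ = -1.4696, Δλ = -1.9844, Δψ = -1.9891, q = Δφ/Δψ = 0.7388 → d_rh = R√(Δφ²+q²Δλ²) = 13231.3 km
Excess = (13231.3 − 12371.6) / 12371.6 = 859.7 / 12371.6 = 6.949% ≈ 6.9%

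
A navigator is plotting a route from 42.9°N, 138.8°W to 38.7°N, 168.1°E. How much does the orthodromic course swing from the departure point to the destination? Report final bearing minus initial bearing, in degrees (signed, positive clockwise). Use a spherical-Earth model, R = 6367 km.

-36.2°

Initial bearing θ₁ = atan2(sin Δλ cos φ₂, cos φ₁ sin φ₂ − sin φ₁ cos φ₂ cos Δλ) = 282.56°
Final bearing θ₂ = (initial bearing from the destination back to the start) + 180° = 246.37°
Δθ = θ₂ − θ₁ = -36.2°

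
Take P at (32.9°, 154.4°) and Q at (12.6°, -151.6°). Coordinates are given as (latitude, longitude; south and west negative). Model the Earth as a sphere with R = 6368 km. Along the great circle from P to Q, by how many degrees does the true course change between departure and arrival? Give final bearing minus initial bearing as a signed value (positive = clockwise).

At departure: θ₁ = atan2(sin Δλ cos φ₂, cos φ₁ sin φ₂ − sin φ₁ cos φ₂ cos Δλ) = 99.24°
At arrival: θ₂ = atan2(sin Δλ cos φ₁, −cos φ₂ sin φ₁ + sin φ₂ cos φ₁ cos Δλ) = 121.88°
Δθ = θ₂ − θ₁ = +22.6°

+22.6°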